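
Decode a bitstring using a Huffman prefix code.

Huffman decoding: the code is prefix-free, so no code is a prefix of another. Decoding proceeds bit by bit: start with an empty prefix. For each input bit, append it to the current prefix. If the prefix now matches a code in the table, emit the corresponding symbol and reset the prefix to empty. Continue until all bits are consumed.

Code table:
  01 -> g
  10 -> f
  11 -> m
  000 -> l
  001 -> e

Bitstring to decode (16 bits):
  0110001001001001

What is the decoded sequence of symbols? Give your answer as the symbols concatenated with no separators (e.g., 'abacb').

Answer: gfeeee

Derivation:
Bit 0: prefix='0' (no match yet)
Bit 1: prefix='01' -> emit 'g', reset
Bit 2: prefix='1' (no match yet)
Bit 3: prefix='10' -> emit 'f', reset
Bit 4: prefix='0' (no match yet)
Bit 5: prefix='00' (no match yet)
Bit 6: prefix='001' -> emit 'e', reset
Bit 7: prefix='0' (no match yet)
Bit 8: prefix='00' (no match yet)
Bit 9: prefix='001' -> emit 'e', reset
Bit 10: prefix='0' (no match yet)
Bit 11: prefix='00' (no match yet)
Bit 12: prefix='001' -> emit 'e', reset
Bit 13: prefix='0' (no match yet)
Bit 14: prefix='00' (no match yet)
Bit 15: prefix='001' -> emit 'e', reset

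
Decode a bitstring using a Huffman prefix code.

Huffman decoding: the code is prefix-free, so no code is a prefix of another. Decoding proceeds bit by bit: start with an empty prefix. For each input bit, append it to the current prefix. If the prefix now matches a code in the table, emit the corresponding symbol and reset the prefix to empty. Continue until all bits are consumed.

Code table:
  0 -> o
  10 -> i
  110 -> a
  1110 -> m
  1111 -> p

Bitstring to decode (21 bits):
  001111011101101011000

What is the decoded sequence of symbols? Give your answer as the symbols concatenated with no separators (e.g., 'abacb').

Answer: oopomaiaoo

Derivation:
Bit 0: prefix='0' -> emit 'o', reset
Bit 1: prefix='0' -> emit 'o', reset
Bit 2: prefix='1' (no match yet)
Bit 3: prefix='11' (no match yet)
Bit 4: prefix='111' (no match yet)
Bit 5: prefix='1111' -> emit 'p', reset
Bit 6: prefix='0' -> emit 'o', reset
Bit 7: prefix='1' (no match yet)
Bit 8: prefix='11' (no match yet)
Bit 9: prefix='111' (no match yet)
Bit 10: prefix='1110' -> emit 'm', reset
Bit 11: prefix='1' (no match yet)
Bit 12: prefix='11' (no match yet)
Bit 13: prefix='110' -> emit 'a', reset
Bit 14: prefix='1' (no match yet)
Bit 15: prefix='10' -> emit 'i', reset
Bit 16: prefix='1' (no match yet)
Bit 17: prefix='11' (no match yet)
Bit 18: prefix='110' -> emit 'a', reset
Bit 19: prefix='0' -> emit 'o', reset
Bit 20: prefix='0' -> emit 'o', reset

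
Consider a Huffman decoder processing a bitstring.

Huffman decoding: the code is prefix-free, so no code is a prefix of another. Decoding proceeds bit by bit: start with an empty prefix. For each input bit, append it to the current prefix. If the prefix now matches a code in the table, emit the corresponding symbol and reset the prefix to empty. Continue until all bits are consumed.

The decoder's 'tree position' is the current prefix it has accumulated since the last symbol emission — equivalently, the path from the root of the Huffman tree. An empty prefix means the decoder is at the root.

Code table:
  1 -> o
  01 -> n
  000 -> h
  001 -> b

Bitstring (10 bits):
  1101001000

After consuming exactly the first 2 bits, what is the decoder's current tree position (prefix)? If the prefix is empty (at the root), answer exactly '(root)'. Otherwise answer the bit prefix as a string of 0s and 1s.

Answer: (root)

Derivation:
Bit 0: prefix='1' -> emit 'o', reset
Bit 1: prefix='1' -> emit 'o', reset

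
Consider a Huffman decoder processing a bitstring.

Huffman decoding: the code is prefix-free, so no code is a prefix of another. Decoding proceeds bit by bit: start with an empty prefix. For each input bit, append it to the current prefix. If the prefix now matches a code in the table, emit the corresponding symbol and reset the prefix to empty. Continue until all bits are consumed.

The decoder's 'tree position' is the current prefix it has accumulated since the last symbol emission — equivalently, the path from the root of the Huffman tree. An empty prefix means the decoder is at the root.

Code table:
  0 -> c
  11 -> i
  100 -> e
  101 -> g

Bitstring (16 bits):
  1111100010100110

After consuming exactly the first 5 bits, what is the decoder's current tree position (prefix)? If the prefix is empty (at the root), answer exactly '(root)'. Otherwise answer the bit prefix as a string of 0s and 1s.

Answer: 1

Derivation:
Bit 0: prefix='1' (no match yet)
Bit 1: prefix='11' -> emit 'i', reset
Bit 2: prefix='1' (no match yet)
Bit 3: prefix='11' -> emit 'i', reset
Bit 4: prefix='1' (no match yet)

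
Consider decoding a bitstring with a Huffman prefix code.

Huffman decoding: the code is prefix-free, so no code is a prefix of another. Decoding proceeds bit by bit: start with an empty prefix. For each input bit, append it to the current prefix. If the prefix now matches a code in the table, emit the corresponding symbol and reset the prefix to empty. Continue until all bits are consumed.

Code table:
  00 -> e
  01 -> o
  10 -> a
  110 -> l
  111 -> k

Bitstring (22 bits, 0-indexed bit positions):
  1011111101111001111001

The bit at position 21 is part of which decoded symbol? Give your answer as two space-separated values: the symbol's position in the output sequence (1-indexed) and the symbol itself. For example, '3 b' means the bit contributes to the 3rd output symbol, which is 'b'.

Answer: 9 o

Derivation:
Bit 0: prefix='1' (no match yet)
Bit 1: prefix='10' -> emit 'a', reset
Bit 2: prefix='1' (no match yet)
Bit 3: prefix='11' (no match yet)
Bit 4: prefix='111' -> emit 'k', reset
Bit 5: prefix='1' (no match yet)
Bit 6: prefix='11' (no match yet)
Bit 7: prefix='111' -> emit 'k', reset
Bit 8: prefix='0' (no match yet)
Bit 9: prefix='01' -> emit 'o', reset
Bit 10: prefix='1' (no match yet)
Bit 11: prefix='11' (no match yet)
Bit 12: prefix='111' -> emit 'k', reset
Bit 13: prefix='0' (no match yet)
Bit 14: prefix='00' -> emit 'e', reset
Bit 15: prefix='1' (no match yet)
Bit 16: prefix='11' (no match yet)
Bit 17: prefix='111' -> emit 'k', reset
Bit 18: prefix='1' (no match yet)
Bit 19: prefix='10' -> emit 'a', reset
Bit 20: prefix='0' (no match yet)
Bit 21: prefix='01' -> emit 'o', reset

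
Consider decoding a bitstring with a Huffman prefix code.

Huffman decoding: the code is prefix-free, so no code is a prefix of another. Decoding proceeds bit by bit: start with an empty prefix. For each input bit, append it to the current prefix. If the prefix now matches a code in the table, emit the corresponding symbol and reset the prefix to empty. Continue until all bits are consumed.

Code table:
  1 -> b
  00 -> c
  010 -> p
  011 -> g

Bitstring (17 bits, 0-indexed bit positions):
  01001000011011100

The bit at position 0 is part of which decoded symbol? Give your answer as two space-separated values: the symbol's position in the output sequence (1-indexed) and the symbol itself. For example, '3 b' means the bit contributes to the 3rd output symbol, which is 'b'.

Answer: 1 p

Derivation:
Bit 0: prefix='0' (no match yet)
Bit 1: prefix='01' (no match yet)
Bit 2: prefix='010' -> emit 'p', reset
Bit 3: prefix='0' (no match yet)
Bit 4: prefix='01' (no match yet)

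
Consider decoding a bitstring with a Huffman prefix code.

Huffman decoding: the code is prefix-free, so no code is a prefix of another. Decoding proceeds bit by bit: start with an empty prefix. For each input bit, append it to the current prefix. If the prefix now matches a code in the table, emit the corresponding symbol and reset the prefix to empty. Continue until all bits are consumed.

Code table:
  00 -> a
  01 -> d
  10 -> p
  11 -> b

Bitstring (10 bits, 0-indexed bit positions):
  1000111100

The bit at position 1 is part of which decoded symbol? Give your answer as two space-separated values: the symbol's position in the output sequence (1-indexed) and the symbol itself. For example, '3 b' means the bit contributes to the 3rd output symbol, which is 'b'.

Answer: 1 p

Derivation:
Bit 0: prefix='1' (no match yet)
Bit 1: prefix='10' -> emit 'p', reset
Bit 2: prefix='0' (no match yet)
Bit 3: prefix='00' -> emit 'a', reset
Bit 4: prefix='1' (no match yet)
Bit 5: prefix='11' -> emit 'b', reset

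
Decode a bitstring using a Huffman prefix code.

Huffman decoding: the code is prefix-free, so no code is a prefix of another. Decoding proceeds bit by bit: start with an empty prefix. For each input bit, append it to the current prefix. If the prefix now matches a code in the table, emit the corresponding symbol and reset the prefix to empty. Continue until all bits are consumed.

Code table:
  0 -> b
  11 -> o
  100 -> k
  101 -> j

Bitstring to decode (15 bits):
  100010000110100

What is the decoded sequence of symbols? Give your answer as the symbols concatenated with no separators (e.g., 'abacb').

Answer: kbkbbobk

Derivation:
Bit 0: prefix='1' (no match yet)
Bit 1: prefix='10' (no match yet)
Bit 2: prefix='100' -> emit 'k', reset
Bit 3: prefix='0' -> emit 'b', reset
Bit 4: prefix='1' (no match yet)
Bit 5: prefix='10' (no match yet)
Bit 6: prefix='100' -> emit 'k', reset
Bit 7: prefix='0' -> emit 'b', reset
Bit 8: prefix='0' -> emit 'b', reset
Bit 9: prefix='1' (no match yet)
Bit 10: prefix='11' -> emit 'o', reset
Bit 11: prefix='0' -> emit 'b', reset
Bit 12: prefix='1' (no match yet)
Bit 13: prefix='10' (no match yet)
Bit 14: prefix='100' -> emit 'k', reset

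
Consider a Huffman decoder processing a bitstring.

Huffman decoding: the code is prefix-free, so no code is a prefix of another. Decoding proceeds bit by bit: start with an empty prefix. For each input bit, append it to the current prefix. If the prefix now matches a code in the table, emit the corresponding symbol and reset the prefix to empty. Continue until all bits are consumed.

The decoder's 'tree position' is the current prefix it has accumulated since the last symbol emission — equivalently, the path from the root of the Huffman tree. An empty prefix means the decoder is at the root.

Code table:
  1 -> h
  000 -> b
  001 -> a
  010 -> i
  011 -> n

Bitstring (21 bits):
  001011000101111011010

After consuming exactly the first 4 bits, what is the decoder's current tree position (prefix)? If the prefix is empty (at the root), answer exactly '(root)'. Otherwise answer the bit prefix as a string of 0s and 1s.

Answer: 0

Derivation:
Bit 0: prefix='0' (no match yet)
Bit 1: prefix='00' (no match yet)
Bit 2: prefix='001' -> emit 'a', reset
Bit 3: prefix='0' (no match yet)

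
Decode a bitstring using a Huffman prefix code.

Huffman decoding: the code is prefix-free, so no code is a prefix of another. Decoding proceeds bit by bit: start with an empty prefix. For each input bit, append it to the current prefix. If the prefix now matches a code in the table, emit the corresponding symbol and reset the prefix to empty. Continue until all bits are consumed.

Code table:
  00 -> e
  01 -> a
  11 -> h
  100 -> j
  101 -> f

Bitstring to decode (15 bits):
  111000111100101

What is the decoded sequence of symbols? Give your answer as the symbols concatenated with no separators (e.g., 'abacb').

Answer: hjahjf

Derivation:
Bit 0: prefix='1' (no match yet)
Bit 1: prefix='11' -> emit 'h', reset
Bit 2: prefix='1' (no match yet)
Bit 3: prefix='10' (no match yet)
Bit 4: prefix='100' -> emit 'j', reset
Bit 5: prefix='0' (no match yet)
Bit 6: prefix='01' -> emit 'a', reset
Bit 7: prefix='1' (no match yet)
Bit 8: prefix='11' -> emit 'h', reset
Bit 9: prefix='1' (no match yet)
Bit 10: prefix='10' (no match yet)
Bit 11: prefix='100' -> emit 'j', reset
Bit 12: prefix='1' (no match yet)
Bit 13: prefix='10' (no match yet)
Bit 14: prefix='101' -> emit 'f', reset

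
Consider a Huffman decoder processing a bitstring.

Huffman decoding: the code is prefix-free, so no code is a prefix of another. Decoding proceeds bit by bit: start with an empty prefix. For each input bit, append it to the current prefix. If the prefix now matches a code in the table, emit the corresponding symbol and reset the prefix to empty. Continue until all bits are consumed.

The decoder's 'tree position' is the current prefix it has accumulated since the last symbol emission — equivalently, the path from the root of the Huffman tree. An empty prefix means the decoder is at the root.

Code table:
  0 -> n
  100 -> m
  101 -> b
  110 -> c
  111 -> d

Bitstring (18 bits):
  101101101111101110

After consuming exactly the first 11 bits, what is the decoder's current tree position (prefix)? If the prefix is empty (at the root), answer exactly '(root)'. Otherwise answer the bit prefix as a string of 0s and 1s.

Answer: 11

Derivation:
Bit 0: prefix='1' (no match yet)
Bit 1: prefix='10' (no match yet)
Bit 2: prefix='101' -> emit 'b', reset
Bit 3: prefix='1' (no match yet)
Bit 4: prefix='10' (no match yet)
Bit 5: prefix='101' -> emit 'b', reset
Bit 6: prefix='1' (no match yet)
Bit 7: prefix='10' (no match yet)
Bit 8: prefix='101' -> emit 'b', reset
Bit 9: prefix='1' (no match yet)
Bit 10: prefix='11' (no match yet)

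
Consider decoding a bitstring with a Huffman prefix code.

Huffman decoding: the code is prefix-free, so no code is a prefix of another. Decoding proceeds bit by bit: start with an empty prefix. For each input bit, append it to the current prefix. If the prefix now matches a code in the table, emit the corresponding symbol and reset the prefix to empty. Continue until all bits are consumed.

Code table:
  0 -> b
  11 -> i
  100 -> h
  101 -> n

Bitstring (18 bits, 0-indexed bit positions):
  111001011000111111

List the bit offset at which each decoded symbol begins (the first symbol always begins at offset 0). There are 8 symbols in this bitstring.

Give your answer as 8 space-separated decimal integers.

Answer: 0 2 5 8 11 12 14 16

Derivation:
Bit 0: prefix='1' (no match yet)
Bit 1: prefix='11' -> emit 'i', reset
Bit 2: prefix='1' (no match yet)
Bit 3: prefix='10' (no match yet)
Bit 4: prefix='100' -> emit 'h', reset
Bit 5: prefix='1' (no match yet)
Bit 6: prefix='10' (no match yet)
Bit 7: prefix='101' -> emit 'n', reset
Bit 8: prefix='1' (no match yet)
Bit 9: prefix='10' (no match yet)
Bit 10: prefix='100' -> emit 'h', reset
Bit 11: prefix='0' -> emit 'b', reset
Bit 12: prefix='1' (no match yet)
Bit 13: prefix='11' -> emit 'i', reset
Bit 14: prefix='1' (no match yet)
Bit 15: prefix='11' -> emit 'i', reset
Bit 16: prefix='1' (no match yet)
Bit 17: prefix='11' -> emit 'i', reset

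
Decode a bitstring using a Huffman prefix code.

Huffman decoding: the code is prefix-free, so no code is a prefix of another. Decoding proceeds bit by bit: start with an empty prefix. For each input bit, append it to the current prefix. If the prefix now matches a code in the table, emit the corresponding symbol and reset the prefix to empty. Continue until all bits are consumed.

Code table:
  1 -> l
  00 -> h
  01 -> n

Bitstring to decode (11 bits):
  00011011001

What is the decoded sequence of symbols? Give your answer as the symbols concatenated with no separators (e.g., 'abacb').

Bit 0: prefix='0' (no match yet)
Bit 1: prefix='00' -> emit 'h', reset
Bit 2: prefix='0' (no match yet)
Bit 3: prefix='01' -> emit 'n', reset
Bit 4: prefix='1' -> emit 'l', reset
Bit 5: prefix='0' (no match yet)
Bit 6: prefix='01' -> emit 'n', reset
Bit 7: prefix='1' -> emit 'l', reset
Bit 8: prefix='0' (no match yet)
Bit 9: prefix='00' -> emit 'h', reset
Bit 10: prefix='1' -> emit 'l', reset

Answer: hnlnlhl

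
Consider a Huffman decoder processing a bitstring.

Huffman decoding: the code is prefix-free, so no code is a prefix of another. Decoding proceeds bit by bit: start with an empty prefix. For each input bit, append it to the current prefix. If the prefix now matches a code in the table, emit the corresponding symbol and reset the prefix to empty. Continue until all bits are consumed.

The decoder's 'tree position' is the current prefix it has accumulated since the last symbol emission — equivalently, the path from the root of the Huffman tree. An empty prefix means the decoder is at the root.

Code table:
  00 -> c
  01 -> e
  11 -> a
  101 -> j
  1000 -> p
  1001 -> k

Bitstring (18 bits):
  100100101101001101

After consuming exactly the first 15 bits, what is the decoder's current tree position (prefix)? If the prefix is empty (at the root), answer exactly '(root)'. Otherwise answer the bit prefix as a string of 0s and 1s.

Bit 0: prefix='1' (no match yet)
Bit 1: prefix='10' (no match yet)
Bit 2: prefix='100' (no match yet)
Bit 3: prefix='1001' -> emit 'k', reset
Bit 4: prefix='0' (no match yet)
Bit 5: prefix='00' -> emit 'c', reset
Bit 6: prefix='1' (no match yet)
Bit 7: prefix='10' (no match yet)
Bit 8: prefix='101' -> emit 'j', reset
Bit 9: prefix='1' (no match yet)
Bit 10: prefix='10' (no match yet)
Bit 11: prefix='101' -> emit 'j', reset
Bit 12: prefix='0' (no match yet)
Bit 13: prefix='00' -> emit 'c', reset
Bit 14: prefix='1' (no match yet)

Answer: 1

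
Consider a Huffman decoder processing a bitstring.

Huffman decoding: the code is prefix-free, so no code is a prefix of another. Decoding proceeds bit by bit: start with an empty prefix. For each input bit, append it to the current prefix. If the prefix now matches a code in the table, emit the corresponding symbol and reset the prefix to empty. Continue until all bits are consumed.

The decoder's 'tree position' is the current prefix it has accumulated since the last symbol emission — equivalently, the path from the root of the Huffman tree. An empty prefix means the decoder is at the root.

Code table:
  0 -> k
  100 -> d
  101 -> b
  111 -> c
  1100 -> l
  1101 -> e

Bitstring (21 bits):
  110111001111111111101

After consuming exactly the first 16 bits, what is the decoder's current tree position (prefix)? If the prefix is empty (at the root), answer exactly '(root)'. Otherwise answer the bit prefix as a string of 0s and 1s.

Bit 0: prefix='1' (no match yet)
Bit 1: prefix='11' (no match yet)
Bit 2: prefix='110' (no match yet)
Bit 3: prefix='1101' -> emit 'e', reset
Bit 4: prefix='1' (no match yet)
Bit 5: prefix='11' (no match yet)
Bit 6: prefix='110' (no match yet)
Bit 7: prefix='1100' -> emit 'l', reset
Bit 8: prefix='1' (no match yet)
Bit 9: prefix='11' (no match yet)
Bit 10: prefix='111' -> emit 'c', reset
Bit 11: prefix='1' (no match yet)
Bit 12: prefix='11' (no match yet)
Bit 13: prefix='111' -> emit 'c', reset
Bit 14: prefix='1' (no match yet)
Bit 15: prefix='11' (no match yet)

Answer: 11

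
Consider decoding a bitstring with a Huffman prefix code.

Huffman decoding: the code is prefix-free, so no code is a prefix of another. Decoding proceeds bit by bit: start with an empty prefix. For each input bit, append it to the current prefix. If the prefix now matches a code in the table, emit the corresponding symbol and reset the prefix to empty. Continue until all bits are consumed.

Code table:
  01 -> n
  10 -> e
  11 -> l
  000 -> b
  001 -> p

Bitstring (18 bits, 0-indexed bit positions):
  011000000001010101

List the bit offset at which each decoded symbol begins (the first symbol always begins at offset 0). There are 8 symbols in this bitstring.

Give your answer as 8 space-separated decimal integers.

Bit 0: prefix='0' (no match yet)
Bit 1: prefix='01' -> emit 'n', reset
Bit 2: prefix='1' (no match yet)
Bit 3: prefix='10' -> emit 'e', reset
Bit 4: prefix='0' (no match yet)
Bit 5: prefix='00' (no match yet)
Bit 6: prefix='000' -> emit 'b', reset
Bit 7: prefix='0' (no match yet)
Bit 8: prefix='00' (no match yet)
Bit 9: prefix='000' -> emit 'b', reset
Bit 10: prefix='0' (no match yet)
Bit 11: prefix='01' -> emit 'n', reset
Bit 12: prefix='0' (no match yet)
Bit 13: prefix='01' -> emit 'n', reset
Bit 14: prefix='0' (no match yet)
Bit 15: prefix='01' -> emit 'n', reset
Bit 16: prefix='0' (no match yet)
Bit 17: prefix='01' -> emit 'n', reset

Answer: 0 2 4 7 10 12 14 16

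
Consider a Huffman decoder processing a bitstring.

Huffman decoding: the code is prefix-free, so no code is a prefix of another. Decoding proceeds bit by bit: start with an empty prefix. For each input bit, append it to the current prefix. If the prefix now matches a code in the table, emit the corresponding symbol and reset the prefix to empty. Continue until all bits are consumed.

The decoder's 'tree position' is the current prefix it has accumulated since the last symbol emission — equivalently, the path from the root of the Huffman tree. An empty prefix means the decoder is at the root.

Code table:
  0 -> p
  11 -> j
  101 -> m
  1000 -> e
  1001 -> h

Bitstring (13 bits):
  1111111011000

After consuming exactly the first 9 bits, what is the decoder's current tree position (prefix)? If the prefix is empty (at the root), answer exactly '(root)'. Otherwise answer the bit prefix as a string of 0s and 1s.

Answer: (root)

Derivation:
Bit 0: prefix='1' (no match yet)
Bit 1: prefix='11' -> emit 'j', reset
Bit 2: prefix='1' (no match yet)
Bit 3: prefix='11' -> emit 'j', reset
Bit 4: prefix='1' (no match yet)
Bit 5: prefix='11' -> emit 'j', reset
Bit 6: prefix='1' (no match yet)
Bit 7: prefix='10' (no match yet)
Bit 8: prefix='101' -> emit 'm', reset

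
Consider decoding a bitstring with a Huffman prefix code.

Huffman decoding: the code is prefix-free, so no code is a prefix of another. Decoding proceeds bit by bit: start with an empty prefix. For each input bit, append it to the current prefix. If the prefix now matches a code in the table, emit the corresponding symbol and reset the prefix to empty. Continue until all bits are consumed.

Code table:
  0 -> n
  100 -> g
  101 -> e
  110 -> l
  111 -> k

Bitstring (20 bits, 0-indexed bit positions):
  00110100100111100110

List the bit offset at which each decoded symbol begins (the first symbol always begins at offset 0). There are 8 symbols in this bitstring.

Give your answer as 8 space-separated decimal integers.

Bit 0: prefix='0' -> emit 'n', reset
Bit 1: prefix='0' -> emit 'n', reset
Bit 2: prefix='1' (no match yet)
Bit 3: prefix='11' (no match yet)
Bit 4: prefix='110' -> emit 'l', reset
Bit 5: prefix='1' (no match yet)
Bit 6: prefix='10' (no match yet)
Bit 7: prefix='100' -> emit 'g', reset
Bit 8: prefix='1' (no match yet)
Bit 9: prefix='10' (no match yet)
Bit 10: prefix='100' -> emit 'g', reset
Bit 11: prefix='1' (no match yet)
Bit 12: prefix='11' (no match yet)
Bit 13: prefix='111' -> emit 'k', reset
Bit 14: prefix='1' (no match yet)
Bit 15: prefix='10' (no match yet)
Bit 16: prefix='100' -> emit 'g', reset
Bit 17: prefix='1' (no match yet)
Bit 18: prefix='11' (no match yet)
Bit 19: prefix='110' -> emit 'l', reset

Answer: 0 1 2 5 8 11 14 17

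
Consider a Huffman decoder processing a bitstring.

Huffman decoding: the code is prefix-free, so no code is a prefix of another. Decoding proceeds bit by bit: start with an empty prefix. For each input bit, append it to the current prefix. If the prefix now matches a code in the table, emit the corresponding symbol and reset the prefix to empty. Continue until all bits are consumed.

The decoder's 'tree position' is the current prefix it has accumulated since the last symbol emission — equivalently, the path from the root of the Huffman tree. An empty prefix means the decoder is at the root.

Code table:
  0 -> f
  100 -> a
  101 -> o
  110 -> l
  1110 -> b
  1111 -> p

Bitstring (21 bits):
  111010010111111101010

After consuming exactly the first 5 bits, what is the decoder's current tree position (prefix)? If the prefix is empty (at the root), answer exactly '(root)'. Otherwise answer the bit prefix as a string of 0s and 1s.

Bit 0: prefix='1' (no match yet)
Bit 1: prefix='11' (no match yet)
Bit 2: prefix='111' (no match yet)
Bit 3: prefix='1110' -> emit 'b', reset
Bit 4: prefix='1' (no match yet)

Answer: 1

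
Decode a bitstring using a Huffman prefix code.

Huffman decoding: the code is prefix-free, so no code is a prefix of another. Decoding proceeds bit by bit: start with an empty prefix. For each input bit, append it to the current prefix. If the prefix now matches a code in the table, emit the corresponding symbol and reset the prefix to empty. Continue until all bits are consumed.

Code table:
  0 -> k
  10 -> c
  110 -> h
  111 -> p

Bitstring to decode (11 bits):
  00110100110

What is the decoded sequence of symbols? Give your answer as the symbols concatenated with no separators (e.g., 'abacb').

Answer: kkhckh

Derivation:
Bit 0: prefix='0' -> emit 'k', reset
Bit 1: prefix='0' -> emit 'k', reset
Bit 2: prefix='1' (no match yet)
Bit 3: prefix='11' (no match yet)
Bit 4: prefix='110' -> emit 'h', reset
Bit 5: prefix='1' (no match yet)
Bit 6: prefix='10' -> emit 'c', reset
Bit 7: prefix='0' -> emit 'k', reset
Bit 8: prefix='1' (no match yet)
Bit 9: prefix='11' (no match yet)
Bit 10: prefix='110' -> emit 'h', reset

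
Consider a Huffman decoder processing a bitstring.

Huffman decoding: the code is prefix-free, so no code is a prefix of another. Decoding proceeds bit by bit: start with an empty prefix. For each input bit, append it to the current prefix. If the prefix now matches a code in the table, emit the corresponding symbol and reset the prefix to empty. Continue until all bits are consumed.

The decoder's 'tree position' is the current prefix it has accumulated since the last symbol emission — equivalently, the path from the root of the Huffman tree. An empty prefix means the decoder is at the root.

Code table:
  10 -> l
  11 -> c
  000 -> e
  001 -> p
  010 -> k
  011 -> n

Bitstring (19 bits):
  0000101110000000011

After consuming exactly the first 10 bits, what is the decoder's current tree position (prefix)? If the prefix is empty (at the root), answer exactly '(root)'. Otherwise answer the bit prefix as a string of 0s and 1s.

Answer: (root)

Derivation:
Bit 0: prefix='0' (no match yet)
Bit 1: prefix='00' (no match yet)
Bit 2: prefix='000' -> emit 'e', reset
Bit 3: prefix='0' (no match yet)
Bit 4: prefix='01' (no match yet)
Bit 5: prefix='010' -> emit 'k', reset
Bit 6: prefix='1' (no match yet)
Bit 7: prefix='11' -> emit 'c', reset
Bit 8: prefix='1' (no match yet)
Bit 9: prefix='10' -> emit 'l', reset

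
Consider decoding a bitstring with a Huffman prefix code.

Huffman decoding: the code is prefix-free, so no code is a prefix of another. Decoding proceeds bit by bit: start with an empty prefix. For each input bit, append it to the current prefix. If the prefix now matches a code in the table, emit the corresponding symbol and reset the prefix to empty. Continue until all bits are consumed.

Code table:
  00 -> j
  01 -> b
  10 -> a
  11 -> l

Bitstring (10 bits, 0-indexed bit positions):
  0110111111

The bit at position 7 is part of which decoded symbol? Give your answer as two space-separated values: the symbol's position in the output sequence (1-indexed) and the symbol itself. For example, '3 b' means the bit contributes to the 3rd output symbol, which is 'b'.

Bit 0: prefix='0' (no match yet)
Bit 1: prefix='01' -> emit 'b', reset
Bit 2: prefix='1' (no match yet)
Bit 3: prefix='10' -> emit 'a', reset
Bit 4: prefix='1' (no match yet)
Bit 5: prefix='11' -> emit 'l', reset
Bit 6: prefix='1' (no match yet)
Bit 7: prefix='11' -> emit 'l', reset
Bit 8: prefix='1' (no match yet)
Bit 9: prefix='11' -> emit 'l', reset

Answer: 4 l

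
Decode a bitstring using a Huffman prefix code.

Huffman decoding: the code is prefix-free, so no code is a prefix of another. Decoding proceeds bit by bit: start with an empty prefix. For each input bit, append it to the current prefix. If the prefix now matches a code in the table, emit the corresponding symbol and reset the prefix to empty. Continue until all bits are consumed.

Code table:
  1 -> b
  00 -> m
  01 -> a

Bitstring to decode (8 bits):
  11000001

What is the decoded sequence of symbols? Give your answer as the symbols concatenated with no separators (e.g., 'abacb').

Bit 0: prefix='1' -> emit 'b', reset
Bit 1: prefix='1' -> emit 'b', reset
Bit 2: prefix='0' (no match yet)
Bit 3: prefix='00' -> emit 'm', reset
Bit 4: prefix='0' (no match yet)
Bit 5: prefix='00' -> emit 'm', reset
Bit 6: prefix='0' (no match yet)
Bit 7: prefix='01' -> emit 'a', reset

Answer: bbmma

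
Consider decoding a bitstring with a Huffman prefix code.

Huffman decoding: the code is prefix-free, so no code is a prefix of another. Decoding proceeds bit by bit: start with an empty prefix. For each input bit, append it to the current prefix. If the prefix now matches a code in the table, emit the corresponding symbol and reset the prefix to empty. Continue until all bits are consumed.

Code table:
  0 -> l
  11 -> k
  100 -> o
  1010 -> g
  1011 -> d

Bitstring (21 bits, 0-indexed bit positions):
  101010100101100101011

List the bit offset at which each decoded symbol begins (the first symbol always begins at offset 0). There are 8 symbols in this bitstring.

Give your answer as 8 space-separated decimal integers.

Bit 0: prefix='1' (no match yet)
Bit 1: prefix='10' (no match yet)
Bit 2: prefix='101' (no match yet)
Bit 3: prefix='1010' -> emit 'g', reset
Bit 4: prefix='1' (no match yet)
Bit 5: prefix='10' (no match yet)
Bit 6: prefix='101' (no match yet)
Bit 7: prefix='1010' -> emit 'g', reset
Bit 8: prefix='0' -> emit 'l', reset
Bit 9: prefix='1' (no match yet)
Bit 10: prefix='10' (no match yet)
Bit 11: prefix='101' (no match yet)
Bit 12: prefix='1011' -> emit 'd', reset
Bit 13: prefix='0' -> emit 'l', reset
Bit 14: prefix='0' -> emit 'l', reset
Bit 15: prefix='1' (no match yet)
Bit 16: prefix='10' (no match yet)
Bit 17: prefix='101' (no match yet)
Bit 18: prefix='1010' -> emit 'g', reset
Bit 19: prefix='1' (no match yet)
Bit 20: prefix='11' -> emit 'k', reset

Answer: 0 4 8 9 13 14 15 19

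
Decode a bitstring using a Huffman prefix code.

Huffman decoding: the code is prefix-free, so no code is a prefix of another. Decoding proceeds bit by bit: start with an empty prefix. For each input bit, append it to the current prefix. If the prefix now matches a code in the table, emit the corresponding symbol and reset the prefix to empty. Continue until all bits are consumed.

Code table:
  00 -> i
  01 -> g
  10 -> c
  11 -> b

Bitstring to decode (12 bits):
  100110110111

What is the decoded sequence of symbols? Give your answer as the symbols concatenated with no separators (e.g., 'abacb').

Bit 0: prefix='1' (no match yet)
Bit 1: prefix='10' -> emit 'c', reset
Bit 2: prefix='0' (no match yet)
Bit 3: prefix='01' -> emit 'g', reset
Bit 4: prefix='1' (no match yet)
Bit 5: prefix='10' -> emit 'c', reset
Bit 6: prefix='1' (no match yet)
Bit 7: prefix='11' -> emit 'b', reset
Bit 8: prefix='0' (no match yet)
Bit 9: prefix='01' -> emit 'g', reset
Bit 10: prefix='1' (no match yet)
Bit 11: prefix='11' -> emit 'b', reset

Answer: cgcbgb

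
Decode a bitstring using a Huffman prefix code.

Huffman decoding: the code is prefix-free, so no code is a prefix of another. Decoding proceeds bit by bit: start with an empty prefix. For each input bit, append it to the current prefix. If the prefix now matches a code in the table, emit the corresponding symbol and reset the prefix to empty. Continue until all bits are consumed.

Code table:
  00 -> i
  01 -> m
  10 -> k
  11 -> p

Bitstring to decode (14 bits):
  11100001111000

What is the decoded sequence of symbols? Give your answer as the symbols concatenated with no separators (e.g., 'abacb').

Bit 0: prefix='1' (no match yet)
Bit 1: prefix='11' -> emit 'p', reset
Bit 2: prefix='1' (no match yet)
Bit 3: prefix='10' -> emit 'k', reset
Bit 4: prefix='0' (no match yet)
Bit 5: prefix='00' -> emit 'i', reset
Bit 6: prefix='0' (no match yet)
Bit 7: prefix='01' -> emit 'm', reset
Bit 8: prefix='1' (no match yet)
Bit 9: prefix='11' -> emit 'p', reset
Bit 10: prefix='1' (no match yet)
Bit 11: prefix='10' -> emit 'k', reset
Bit 12: prefix='0' (no match yet)
Bit 13: prefix='00' -> emit 'i', reset

Answer: pkimpki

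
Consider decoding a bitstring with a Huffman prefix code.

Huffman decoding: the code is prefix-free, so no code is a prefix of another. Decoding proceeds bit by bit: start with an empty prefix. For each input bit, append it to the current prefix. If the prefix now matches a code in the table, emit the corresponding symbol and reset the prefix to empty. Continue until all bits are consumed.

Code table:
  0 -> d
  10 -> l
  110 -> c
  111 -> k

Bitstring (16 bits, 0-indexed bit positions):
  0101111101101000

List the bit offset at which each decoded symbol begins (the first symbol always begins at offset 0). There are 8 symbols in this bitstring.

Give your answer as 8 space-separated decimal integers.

Bit 0: prefix='0' -> emit 'd', reset
Bit 1: prefix='1' (no match yet)
Bit 2: prefix='10' -> emit 'l', reset
Bit 3: prefix='1' (no match yet)
Bit 4: prefix='11' (no match yet)
Bit 5: prefix='111' -> emit 'k', reset
Bit 6: prefix='1' (no match yet)
Bit 7: prefix='11' (no match yet)
Bit 8: prefix='110' -> emit 'c', reset
Bit 9: prefix='1' (no match yet)
Bit 10: prefix='11' (no match yet)
Bit 11: prefix='110' -> emit 'c', reset
Bit 12: prefix='1' (no match yet)
Bit 13: prefix='10' -> emit 'l', reset
Bit 14: prefix='0' -> emit 'd', reset
Bit 15: prefix='0' -> emit 'd', reset

Answer: 0 1 3 6 9 12 14 15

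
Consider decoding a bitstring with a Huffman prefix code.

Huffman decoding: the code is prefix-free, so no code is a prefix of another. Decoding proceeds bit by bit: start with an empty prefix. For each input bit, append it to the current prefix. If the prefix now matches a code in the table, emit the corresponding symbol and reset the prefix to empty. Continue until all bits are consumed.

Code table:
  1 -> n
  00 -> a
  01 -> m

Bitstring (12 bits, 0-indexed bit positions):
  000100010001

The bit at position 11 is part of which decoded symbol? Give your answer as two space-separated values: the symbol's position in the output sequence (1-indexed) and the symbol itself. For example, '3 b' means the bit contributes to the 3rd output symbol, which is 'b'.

Bit 0: prefix='0' (no match yet)
Bit 1: prefix='00' -> emit 'a', reset
Bit 2: prefix='0' (no match yet)
Bit 3: prefix='01' -> emit 'm', reset
Bit 4: prefix='0' (no match yet)
Bit 5: prefix='00' -> emit 'a', reset
Bit 6: prefix='0' (no match yet)
Bit 7: prefix='01' -> emit 'm', reset
Bit 8: prefix='0' (no match yet)
Bit 9: prefix='00' -> emit 'a', reset
Bit 10: prefix='0' (no match yet)
Bit 11: prefix='01' -> emit 'm', reset

Answer: 6 m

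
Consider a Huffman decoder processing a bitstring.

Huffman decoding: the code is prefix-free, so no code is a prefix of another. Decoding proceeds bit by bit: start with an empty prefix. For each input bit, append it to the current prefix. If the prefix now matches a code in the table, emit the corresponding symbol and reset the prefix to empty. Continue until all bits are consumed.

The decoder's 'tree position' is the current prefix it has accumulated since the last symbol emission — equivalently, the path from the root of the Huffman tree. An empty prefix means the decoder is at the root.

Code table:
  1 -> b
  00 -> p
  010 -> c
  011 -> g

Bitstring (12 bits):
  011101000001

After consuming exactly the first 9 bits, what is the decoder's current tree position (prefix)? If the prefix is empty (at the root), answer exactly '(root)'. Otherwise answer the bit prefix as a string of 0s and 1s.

Bit 0: prefix='0' (no match yet)
Bit 1: prefix='01' (no match yet)
Bit 2: prefix='011' -> emit 'g', reset
Bit 3: prefix='1' -> emit 'b', reset
Bit 4: prefix='0' (no match yet)
Bit 5: prefix='01' (no match yet)
Bit 6: prefix='010' -> emit 'c', reset
Bit 7: prefix='0' (no match yet)
Bit 8: prefix='00' -> emit 'p', reset

Answer: (root)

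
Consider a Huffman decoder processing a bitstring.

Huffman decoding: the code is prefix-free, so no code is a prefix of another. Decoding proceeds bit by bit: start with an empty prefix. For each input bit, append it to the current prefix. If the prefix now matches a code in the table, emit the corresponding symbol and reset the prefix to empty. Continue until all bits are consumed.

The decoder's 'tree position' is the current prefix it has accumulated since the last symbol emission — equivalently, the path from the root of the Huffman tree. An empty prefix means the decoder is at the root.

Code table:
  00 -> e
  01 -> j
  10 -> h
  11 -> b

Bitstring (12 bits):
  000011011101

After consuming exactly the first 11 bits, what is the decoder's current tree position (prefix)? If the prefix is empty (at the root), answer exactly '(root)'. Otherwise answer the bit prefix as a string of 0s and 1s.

Answer: 0

Derivation:
Bit 0: prefix='0' (no match yet)
Bit 1: prefix='00' -> emit 'e', reset
Bit 2: prefix='0' (no match yet)
Bit 3: prefix='00' -> emit 'e', reset
Bit 4: prefix='1' (no match yet)
Bit 5: prefix='11' -> emit 'b', reset
Bit 6: prefix='0' (no match yet)
Bit 7: prefix='01' -> emit 'j', reset
Bit 8: prefix='1' (no match yet)
Bit 9: prefix='11' -> emit 'b', reset
Bit 10: prefix='0' (no match yet)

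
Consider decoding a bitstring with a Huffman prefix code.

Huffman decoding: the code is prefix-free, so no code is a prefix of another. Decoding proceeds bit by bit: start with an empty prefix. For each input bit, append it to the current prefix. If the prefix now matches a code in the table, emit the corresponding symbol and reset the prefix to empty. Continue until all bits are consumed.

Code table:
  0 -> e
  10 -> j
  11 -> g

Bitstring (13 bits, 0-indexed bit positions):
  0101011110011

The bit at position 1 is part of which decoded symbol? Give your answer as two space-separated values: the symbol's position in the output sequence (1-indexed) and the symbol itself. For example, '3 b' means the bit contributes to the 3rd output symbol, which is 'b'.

Bit 0: prefix='0' -> emit 'e', reset
Bit 1: prefix='1' (no match yet)
Bit 2: prefix='10' -> emit 'j', reset
Bit 3: prefix='1' (no match yet)
Bit 4: prefix='10' -> emit 'j', reset
Bit 5: prefix='1' (no match yet)

Answer: 2 j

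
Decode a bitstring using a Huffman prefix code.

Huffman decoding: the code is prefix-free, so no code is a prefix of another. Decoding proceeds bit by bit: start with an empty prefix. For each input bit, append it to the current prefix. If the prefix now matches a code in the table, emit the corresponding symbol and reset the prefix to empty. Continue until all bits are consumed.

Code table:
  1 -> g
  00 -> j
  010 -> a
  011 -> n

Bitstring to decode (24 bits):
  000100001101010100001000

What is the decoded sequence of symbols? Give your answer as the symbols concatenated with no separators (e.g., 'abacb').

Bit 0: prefix='0' (no match yet)
Bit 1: prefix='00' -> emit 'j', reset
Bit 2: prefix='0' (no match yet)
Bit 3: prefix='01' (no match yet)
Bit 4: prefix='010' -> emit 'a', reset
Bit 5: prefix='0' (no match yet)
Bit 6: prefix='00' -> emit 'j', reset
Bit 7: prefix='0' (no match yet)
Bit 8: prefix='01' (no match yet)
Bit 9: prefix='011' -> emit 'n', reset
Bit 10: prefix='0' (no match yet)
Bit 11: prefix='01' (no match yet)
Bit 12: prefix='010' -> emit 'a', reset
Bit 13: prefix='1' -> emit 'g', reset
Bit 14: prefix='0' (no match yet)
Bit 15: prefix='01' (no match yet)
Bit 16: prefix='010' -> emit 'a', reset
Bit 17: prefix='0' (no match yet)
Bit 18: prefix='00' -> emit 'j', reset
Bit 19: prefix='0' (no match yet)
Bit 20: prefix='01' (no match yet)
Bit 21: prefix='010' -> emit 'a', reset
Bit 22: prefix='0' (no match yet)
Bit 23: prefix='00' -> emit 'j', reset

Answer: jajnagajaj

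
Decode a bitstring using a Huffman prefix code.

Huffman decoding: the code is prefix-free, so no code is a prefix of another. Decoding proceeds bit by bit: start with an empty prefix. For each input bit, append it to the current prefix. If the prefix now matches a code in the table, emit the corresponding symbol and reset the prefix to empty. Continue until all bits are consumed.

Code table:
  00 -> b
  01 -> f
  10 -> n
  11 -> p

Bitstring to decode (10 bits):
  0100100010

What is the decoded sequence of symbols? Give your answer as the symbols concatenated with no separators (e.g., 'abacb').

Answer: fbnbn

Derivation:
Bit 0: prefix='0' (no match yet)
Bit 1: prefix='01' -> emit 'f', reset
Bit 2: prefix='0' (no match yet)
Bit 3: prefix='00' -> emit 'b', reset
Bit 4: prefix='1' (no match yet)
Bit 5: prefix='10' -> emit 'n', reset
Bit 6: prefix='0' (no match yet)
Bit 7: prefix='00' -> emit 'b', reset
Bit 8: prefix='1' (no match yet)
Bit 9: prefix='10' -> emit 'n', reset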